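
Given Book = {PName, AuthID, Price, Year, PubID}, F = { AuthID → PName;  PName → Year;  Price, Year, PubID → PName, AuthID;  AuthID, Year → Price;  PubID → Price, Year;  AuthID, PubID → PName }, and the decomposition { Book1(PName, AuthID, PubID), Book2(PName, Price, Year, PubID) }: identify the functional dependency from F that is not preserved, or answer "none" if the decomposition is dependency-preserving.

AuthID, Year → Price

Check AuthID, Year → Price: no single fragment contains all of {AuthID, Price, Year}, and the restricted closure of {AuthID, Year} across the fragments never reaches {Price}.
AuthID → PName is preserved.
PName → Year is preserved.
Price, Year, PubID → PName, AuthID is preserved.
PubID → Price, Year is preserved.
AuthID, PubID → PName is preserved.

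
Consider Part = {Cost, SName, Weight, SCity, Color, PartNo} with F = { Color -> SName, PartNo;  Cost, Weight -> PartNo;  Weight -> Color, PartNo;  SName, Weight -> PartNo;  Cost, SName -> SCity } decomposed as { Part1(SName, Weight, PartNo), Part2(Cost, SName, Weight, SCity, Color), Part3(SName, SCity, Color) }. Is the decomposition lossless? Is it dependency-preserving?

lossless but not dependency-preserving

Lossless test (chase): Rows 2 and 3 agree on Color; apply Color→SName, PartNo and equate their SName, PartNo entries. Rows 1 and 2 agree on Weight; apply Weight→Color, PartNo and equate their Color, PartNo entries. Row 2 is now all distinguished symbols — the join is lossless.
Dependency preservation: the restricted closure of {Color} across the fragments never reaches {SName, PartNo}, so Color → SName, PartNo cannot be enforced without a join — not preserved.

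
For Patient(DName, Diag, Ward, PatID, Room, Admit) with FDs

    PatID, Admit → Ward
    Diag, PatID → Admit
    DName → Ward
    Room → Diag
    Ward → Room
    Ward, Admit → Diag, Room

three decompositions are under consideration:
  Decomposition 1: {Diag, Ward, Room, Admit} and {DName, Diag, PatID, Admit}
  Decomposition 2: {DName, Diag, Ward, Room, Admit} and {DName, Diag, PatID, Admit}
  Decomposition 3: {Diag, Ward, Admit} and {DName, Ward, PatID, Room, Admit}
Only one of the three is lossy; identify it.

Decomposition 1: common = {Diag, Admit}, closure = {Diag, Admit} → lossy.
Decomposition 2: common = {DName, Diag, Admit}, closure = {DName, Diag, Ward, Room, Admit} → lossless.
Decomposition 3: common = {Ward, Admit}, closure = {Diag, Ward, Room, Admit} → lossless.

Decomposition 1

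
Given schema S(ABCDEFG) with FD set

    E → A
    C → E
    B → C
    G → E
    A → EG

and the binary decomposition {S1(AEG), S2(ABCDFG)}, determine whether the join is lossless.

Yes

Common attributes: S1 ∩ S2 = {AG}.
Closure of {AG}: G → E applies, adding E. So (AG)⁺ = {AEG}.
This closure contains every attribute of S1, so S1 ∩ S2 → S1. The join is lossless.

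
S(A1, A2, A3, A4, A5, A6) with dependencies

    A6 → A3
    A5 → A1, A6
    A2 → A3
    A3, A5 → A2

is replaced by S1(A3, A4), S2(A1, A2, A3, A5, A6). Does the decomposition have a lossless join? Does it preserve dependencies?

lossy but dependency-preserving

Lossless test: (A3)⁺ = {A3}, which is a superkey of neither fragment — lossy.
Dependency preservation: every FD's attributes lie within a single fragment, so each can be enforced locally — preserved.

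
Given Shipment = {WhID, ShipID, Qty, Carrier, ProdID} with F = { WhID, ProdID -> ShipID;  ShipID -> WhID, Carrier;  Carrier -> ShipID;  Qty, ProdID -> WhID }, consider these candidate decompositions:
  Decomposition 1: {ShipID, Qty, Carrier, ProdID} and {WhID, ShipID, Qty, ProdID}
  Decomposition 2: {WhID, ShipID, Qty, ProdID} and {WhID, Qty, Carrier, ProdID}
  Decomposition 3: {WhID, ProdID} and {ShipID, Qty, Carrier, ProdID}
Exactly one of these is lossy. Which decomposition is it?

Decomposition 3

Decomposition 1: common = {ShipID, Qty, ProdID}, closure = {WhID, ShipID, Qty, Carrier, ProdID} → lossless.
Decomposition 2: common = {WhID, Qty, ProdID}, closure = {WhID, ShipID, Qty, Carrier, ProdID} → lossless.
Decomposition 3: common = {ProdID}, closure = {ProdID} → lossy.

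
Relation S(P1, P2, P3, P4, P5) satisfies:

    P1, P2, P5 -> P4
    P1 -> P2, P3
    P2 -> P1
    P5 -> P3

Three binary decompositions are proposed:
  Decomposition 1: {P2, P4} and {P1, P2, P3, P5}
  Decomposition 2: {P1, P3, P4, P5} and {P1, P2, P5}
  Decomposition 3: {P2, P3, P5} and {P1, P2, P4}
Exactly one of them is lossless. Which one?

Decomposition 2

Decomposition 1: common = {P2}, closure = {P1, P2, P3} → lossy.
Decomposition 2: common = {P1, P5}, closure = {P1, P2, P3, P4, P5} → lossless.
Decomposition 3: common = {P2}, closure = {P1, P2, P3} → lossy.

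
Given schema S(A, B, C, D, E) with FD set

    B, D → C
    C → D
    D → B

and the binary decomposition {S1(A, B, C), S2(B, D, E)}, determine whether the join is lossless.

No

Common attributes: S1 ∩ S2 = {B}.
No dependency enlarges {B}, so (B)⁺ = {B}.
The closure contains neither all of S1 = {A, B, C} nor all of S2 = {B, D, E}, so the common attributes are not a superkey of either fragment. The join is lossy.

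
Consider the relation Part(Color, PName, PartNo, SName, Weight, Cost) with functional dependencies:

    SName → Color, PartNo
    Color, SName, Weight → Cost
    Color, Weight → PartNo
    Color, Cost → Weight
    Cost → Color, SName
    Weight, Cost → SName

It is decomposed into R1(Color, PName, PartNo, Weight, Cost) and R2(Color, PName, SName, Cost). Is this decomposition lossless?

Yes

Common attributes: R1 ∩ R2 = {Color, PName, Cost}.
Closure of {Color, PName, Cost}: Color, Cost → Weight applies, adding Weight; Cost → Color, SName applies, adding SName; SName → Color, PartNo applies, adding PartNo. So (Color, PName, Cost)⁺ = {Color, PName, PartNo, SName, Weight, Cost}.
This closure contains every attribute of R1, so R1 ∩ R2 → R1. The join is lossless.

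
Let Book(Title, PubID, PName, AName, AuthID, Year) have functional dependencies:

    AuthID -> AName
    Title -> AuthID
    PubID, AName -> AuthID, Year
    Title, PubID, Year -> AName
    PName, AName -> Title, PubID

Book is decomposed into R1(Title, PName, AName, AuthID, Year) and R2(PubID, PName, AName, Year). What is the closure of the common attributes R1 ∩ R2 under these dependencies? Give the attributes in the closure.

R1 ∩ R2 = {PName, AName, Year}.
PName, AName → Title, PubID applies, adding Title, PubID
Title → AuthID applies, adding AuthID
Closure: {Title, PubID, PName, AName, AuthID, Year}.

Title, PubID, PName, AName, AuthID, Year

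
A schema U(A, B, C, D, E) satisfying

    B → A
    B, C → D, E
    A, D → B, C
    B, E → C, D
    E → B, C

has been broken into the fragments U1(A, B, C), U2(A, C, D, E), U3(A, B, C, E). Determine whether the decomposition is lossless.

Chase test. Columns are A, B, C, D, E; row i has aⱼ where attribute j ∈ Ui, else bᵢⱼ.
Initial tableau (one row per fragment):
  row 1: a1 a2 a3 b14 b15
  row 2: a1 b22 a3 a4 a5
  row 3: a1 a2 a3 b34 a5
Rows 1 and 3 agree on B, C; apply B, C→D, E and equate their D, E entries.
Rows 1 and 2 agree on E; apply E→B, C and equate their B, C entries.
Rows 1 and 2 agree on B, C; apply B, C→D, E and equate their D, E entries.
Row 1 is now all distinguished symbols — the join is lossless.

Yes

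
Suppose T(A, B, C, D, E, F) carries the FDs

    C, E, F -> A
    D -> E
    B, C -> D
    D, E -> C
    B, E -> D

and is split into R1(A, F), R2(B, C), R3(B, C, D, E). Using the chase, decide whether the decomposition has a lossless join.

No

Chase test. Columns are A, B, C, D, E, F; row i has aⱼ where attribute j ∈ Ri, else bᵢⱼ.
Initial tableau (one row per fragment):
  row 1: a1 b12 b13 b14 b15 a6
  row 2: b21 a2 a3 b24 b25 b26
  row 3: b31 a2 a3 a4 a5 b36
Rows 2 and 3 agree on B, C; apply B, C→D and equate their D entries.
Rows 2 and 3 agree on D; apply D→E and equate their E entries.
No row becomes fully distinguished — the join is lossy.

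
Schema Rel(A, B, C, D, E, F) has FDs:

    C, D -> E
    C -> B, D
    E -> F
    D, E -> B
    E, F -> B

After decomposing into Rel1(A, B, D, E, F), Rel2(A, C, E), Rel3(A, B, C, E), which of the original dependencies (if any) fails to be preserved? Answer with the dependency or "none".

C -> B, D

Check C → B, D: no single fragment contains all of {B, C, D}, and the restricted closure of {C} across the fragments never reaches {B, D}.
C, D → E is preserved.
E → F is preserved.
D, E → B is preserved.
E, F → B is preserved.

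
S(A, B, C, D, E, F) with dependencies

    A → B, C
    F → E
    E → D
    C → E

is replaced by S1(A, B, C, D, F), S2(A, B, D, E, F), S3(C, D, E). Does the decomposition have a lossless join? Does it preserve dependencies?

lossless and dependency-preserving

Lossless test (chase): Rows 1 and 2 agree on A; apply A→B, C and equate their B, C entries. Rows 1 and 2 agree on F; apply F→E and equate their E entries. Row 1 is now all distinguished symbols — the join is lossless.
Dependency preservation: every FD's attributes lie within a single fragment, so each can be enforced locally — preserved.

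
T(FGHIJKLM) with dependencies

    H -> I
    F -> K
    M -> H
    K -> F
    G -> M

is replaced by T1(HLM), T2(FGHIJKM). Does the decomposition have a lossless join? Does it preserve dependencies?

Lossless test: (HM)⁺ = {HIM}, which is a superkey of neither fragment — lossy.
Dependency preservation: every FD's attributes lie within a single fragment, so each can be enforced locally — preserved.

lossy but dependency-preserving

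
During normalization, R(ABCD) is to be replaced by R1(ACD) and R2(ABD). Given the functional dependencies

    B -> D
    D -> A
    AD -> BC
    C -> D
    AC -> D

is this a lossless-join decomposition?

Yes

Common attributes: R1 ∩ R2 = {AD}.
Closure of {AD}: AD → BC applies, adding BC. So (AD)⁺ = {ABCD}.
This closure contains every attribute of R1, so R1 ∩ R2 → R1. The join is lossless.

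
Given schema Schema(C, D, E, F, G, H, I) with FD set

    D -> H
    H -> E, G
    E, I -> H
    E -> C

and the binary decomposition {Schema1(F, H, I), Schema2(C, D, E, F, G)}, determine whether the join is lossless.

Common attributes: Schema1 ∩ Schema2 = {F}.
No dependency enlarges {F}, so (F)⁺ = {F}.
The closure contains neither all of Schema1 = {F, H, I} nor all of Schema2 = {C, D, E, F, G}, so the common attributes are not a superkey of either fragment. The join is lossy.

No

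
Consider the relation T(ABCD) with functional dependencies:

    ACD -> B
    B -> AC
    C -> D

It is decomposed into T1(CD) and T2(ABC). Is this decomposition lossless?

Yes

Common attributes: T1 ∩ T2 = {C}.
Closure of {C}: C → D applies, adding D. So (C)⁺ = {CD}.
This closure contains every attribute of T1, so T1 ∩ T2 → T1. The join is lossless.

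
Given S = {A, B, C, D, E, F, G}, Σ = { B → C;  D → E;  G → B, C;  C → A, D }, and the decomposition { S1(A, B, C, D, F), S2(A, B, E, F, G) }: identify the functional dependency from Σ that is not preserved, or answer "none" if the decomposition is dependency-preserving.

Check D → E: no single fragment contains all of {D, E}, and the restricted closure of {D} across the fragments never reaches {E}.
B → C is preserved.
G → B, C is preserved.
C → A, D is preserved.

D → E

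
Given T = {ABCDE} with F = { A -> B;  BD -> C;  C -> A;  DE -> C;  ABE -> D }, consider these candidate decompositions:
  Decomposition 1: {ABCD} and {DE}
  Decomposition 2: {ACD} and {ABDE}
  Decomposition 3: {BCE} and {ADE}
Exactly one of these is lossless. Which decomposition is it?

Decomposition 1: common = {D}, closure = {D} → lossy.
Decomposition 2: common = {AD}, closure = {ABCD} → lossless.
Decomposition 3: common = {E}, closure = {E} → lossy.

Decomposition 2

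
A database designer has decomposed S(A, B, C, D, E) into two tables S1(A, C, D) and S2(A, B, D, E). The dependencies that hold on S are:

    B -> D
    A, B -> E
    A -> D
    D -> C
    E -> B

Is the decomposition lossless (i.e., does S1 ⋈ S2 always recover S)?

Common attributes: S1 ∩ S2 = {A, D}.
Closure of {A, D}: D → C applies, adding C. So (A, D)⁺ = {A, C, D}.
This closure contains every attribute of S1, so S1 ∩ S2 → S1. The join is lossless.

Yes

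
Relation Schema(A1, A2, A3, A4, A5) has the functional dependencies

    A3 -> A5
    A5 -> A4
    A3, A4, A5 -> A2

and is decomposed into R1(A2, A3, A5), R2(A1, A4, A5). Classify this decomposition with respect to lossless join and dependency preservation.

Lossless test: (A5)⁺ = {A4, A5}, which is a superkey of neither fragment — lossy.
Dependency preservation: A3, A4, A5 → A2 is not contained in any single fragment, but the restricted closure of its left-hand side across the fragments still reaches the right-hand side; the remaining FDs each lie inside some fragment. All dependencies are preserved.

lossy but dependency-preserving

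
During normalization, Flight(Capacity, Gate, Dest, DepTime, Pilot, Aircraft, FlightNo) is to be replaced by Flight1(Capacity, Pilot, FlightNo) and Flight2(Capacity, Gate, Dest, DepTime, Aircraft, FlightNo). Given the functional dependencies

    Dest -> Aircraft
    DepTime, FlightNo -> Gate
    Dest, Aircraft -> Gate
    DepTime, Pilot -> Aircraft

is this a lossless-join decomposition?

Common attributes: Flight1 ∩ Flight2 = {Capacity, FlightNo}.
No dependency enlarges {Capacity, FlightNo}, so (Capacity, FlightNo)⁺ = {Capacity, FlightNo}.
The closure contains neither all of Flight1 = {Capacity, Pilot, FlightNo} nor all of Flight2 = {Capacity, Gate, Dest, DepTime, Aircraft, FlightNo}, so the common attributes are not a superkey of either fragment. The join is lossy.

No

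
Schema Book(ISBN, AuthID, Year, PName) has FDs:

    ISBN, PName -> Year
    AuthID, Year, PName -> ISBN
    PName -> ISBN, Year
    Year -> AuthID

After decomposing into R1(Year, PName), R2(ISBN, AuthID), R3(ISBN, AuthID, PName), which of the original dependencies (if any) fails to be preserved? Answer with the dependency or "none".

Check Year → AuthID: no single fragment contains all of {AuthID, Year}, and the restricted closure of {Year} across the fragments never reaches {AuthID}.
ISBN, PName → Year is preserved.
AuthID, Year, PName → ISBN is preserved.
PName → ISBN, Year is preserved.

Year -> AuthID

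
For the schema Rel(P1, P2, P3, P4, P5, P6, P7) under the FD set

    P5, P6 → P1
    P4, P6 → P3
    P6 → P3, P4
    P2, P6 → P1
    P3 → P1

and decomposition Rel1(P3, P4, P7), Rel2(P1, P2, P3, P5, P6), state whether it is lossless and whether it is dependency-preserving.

lossy and not dependency-preserving

Lossless test: (P3)⁺ = {P1, P3}, which is a superkey of neither fragment — lossy.
Dependency preservation: the restricted closure of {P6} across the fragments never reaches {P3, P4}, so P6 → P3, P4 cannot be enforced without a join — not preserved.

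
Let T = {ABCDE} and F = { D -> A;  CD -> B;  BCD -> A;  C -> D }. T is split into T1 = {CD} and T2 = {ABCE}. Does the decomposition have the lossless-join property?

Yes

Common attributes: T1 ∩ T2 = {C}.
Closure of {C}: C → D applies, adding D; D → A applies, adding A; CD → B applies, adding B. So (C)⁺ = {ABCD}.
This closure contains every attribute of T1, so T1 ∩ T2 → T1. The join is lossless.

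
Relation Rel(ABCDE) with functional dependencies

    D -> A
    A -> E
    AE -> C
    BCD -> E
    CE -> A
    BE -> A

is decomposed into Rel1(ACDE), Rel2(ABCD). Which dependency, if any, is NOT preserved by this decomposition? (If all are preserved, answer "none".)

Check BE → A: no single fragment contains all of {ABE}, and the restricted closure of {BE} across the fragments never reaches {A}.
D → A is preserved.
A → E is preserved.
AE → C is preserved.
BCD → E is preserved.
CE → A is preserved.

BE -> A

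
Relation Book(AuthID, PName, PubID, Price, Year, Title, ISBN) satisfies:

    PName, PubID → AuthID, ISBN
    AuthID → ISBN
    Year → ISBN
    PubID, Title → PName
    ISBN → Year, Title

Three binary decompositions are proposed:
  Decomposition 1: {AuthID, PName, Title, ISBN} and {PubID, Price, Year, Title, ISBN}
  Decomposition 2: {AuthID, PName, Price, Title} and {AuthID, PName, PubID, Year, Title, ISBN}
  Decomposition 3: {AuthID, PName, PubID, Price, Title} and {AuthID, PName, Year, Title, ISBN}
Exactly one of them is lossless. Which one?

Decomposition 1: common = {Title, ISBN}, closure = {Year, Title, ISBN} → lossy.
Decomposition 2: common = {AuthID, PName, Title}, closure = {AuthID, PName, Year, Title, ISBN} → lossy.
Decomposition 3: common = {AuthID, PName, Title}, closure = {AuthID, PName, Year, Title, ISBN} → lossless.

Decomposition 3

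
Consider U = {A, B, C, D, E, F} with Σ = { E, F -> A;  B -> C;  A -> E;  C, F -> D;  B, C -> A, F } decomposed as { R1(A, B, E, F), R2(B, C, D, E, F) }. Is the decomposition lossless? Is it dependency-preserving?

Lossless test: (B, E, F)⁺ = {A, B, C, D, E, F}, which contains all of one fragment — lossless.
Dependency preservation: B, C → A, F is not contained in any single fragment, but the restricted closure of its left-hand side across the fragments still reaches the right-hand side; the remaining FDs each lie inside some fragment. All dependencies are preserved.

lossless and dependency-preserving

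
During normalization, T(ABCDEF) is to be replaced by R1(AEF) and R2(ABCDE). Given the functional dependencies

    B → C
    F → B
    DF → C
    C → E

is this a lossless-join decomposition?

No

Common attributes: R1 ∩ R2 = {AE}.
No dependency enlarges {AE}, so (AE)⁺ = {AE}.
The closure contains neither all of R1 = {AEF} nor all of R2 = {ABCDE}, so the common attributes are not a superkey of either fragment. The join is lossy.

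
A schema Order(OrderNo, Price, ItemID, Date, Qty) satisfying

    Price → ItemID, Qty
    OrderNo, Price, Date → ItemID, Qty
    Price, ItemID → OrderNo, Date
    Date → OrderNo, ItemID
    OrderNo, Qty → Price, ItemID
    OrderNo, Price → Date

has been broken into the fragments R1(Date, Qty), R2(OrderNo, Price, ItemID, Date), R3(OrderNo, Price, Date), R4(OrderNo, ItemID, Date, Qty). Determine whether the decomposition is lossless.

Chase test. Columns are OrderNo, Price, ItemID, Date, Qty; row i has aⱼ where attribute j ∈ Ri, else bᵢⱼ.
Initial tableau (one row per fragment):
  row 1: b11 b12 b13 a4 a5
  row 2: a1 a2 a3 a4 b25
  row 3: a1 a2 b33 a4 b35
  row 4: a1 b42 a3 a4 a5
Rows 2 and 3 agree on Price; apply Price→ItemID, Qty and equate their ItemID, Qty entries.
Rows 1 and 2 agree on Date; apply Date→OrderNo, ItemID and equate their OrderNo, ItemID entries.
Rows 1 and 4 agree on OrderNo, Qty; apply OrderNo, Qty→Price, ItemID and equate their Price, ItemID entries.
No row becomes fully distinguished — the join is lossy.

No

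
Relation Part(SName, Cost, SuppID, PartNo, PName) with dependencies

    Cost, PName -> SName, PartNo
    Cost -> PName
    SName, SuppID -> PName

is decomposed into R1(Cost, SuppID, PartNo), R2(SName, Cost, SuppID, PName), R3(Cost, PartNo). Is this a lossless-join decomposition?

Yes

Chase test. Columns are SName, Cost, SuppID, PartNo, PName; row i has aⱼ where attribute j ∈ Ri, else bᵢⱼ.
Initial tableau (one row per fragment):
  row 1: b11 a2 a3 a4 b15
  row 2: a1 a2 a3 b24 a5
  row 3: b31 a2 b33 a4 b35
Rows 1 and 2 agree on Cost; apply Cost→PName and equate their PName entries.
Rows 1 and 3 agree on Cost; apply Cost→PName and equate their PName entries.
Rows 1 and 2 agree on Cost, PName; apply Cost, PName→SName, PartNo and equate their SName, PartNo entries.
Rows 1 and 3 agree on Cost, PName; apply Cost, PName→SName, PartNo and equate their SName, PartNo entries.
Row 1 is now all distinguished symbols — the join is lossless.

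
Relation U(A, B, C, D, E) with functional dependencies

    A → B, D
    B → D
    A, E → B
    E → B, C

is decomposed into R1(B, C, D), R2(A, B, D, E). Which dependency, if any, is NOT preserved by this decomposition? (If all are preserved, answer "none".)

E → B, C

Check E → B, C: no single fragment contains all of {B, C, E}, and the restricted closure of {E} across the fragments never reaches {B, C}.
A → B, D is preserved.
B → D is preserved.
A, E → B is preserved.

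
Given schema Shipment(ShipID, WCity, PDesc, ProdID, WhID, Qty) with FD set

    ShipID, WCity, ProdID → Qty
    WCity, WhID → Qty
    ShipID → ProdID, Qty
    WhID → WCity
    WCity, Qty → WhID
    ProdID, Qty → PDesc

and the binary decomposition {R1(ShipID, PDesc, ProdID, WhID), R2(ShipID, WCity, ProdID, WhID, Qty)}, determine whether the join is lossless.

Yes

Common attributes: R1 ∩ R2 = {ShipID, ProdID, WhID}.
Closure of {ShipID, ProdID, WhID}: ShipID → ProdID, Qty applies, adding Qty; WhID → WCity applies, adding WCity; ProdID, Qty → PDesc applies, adding PDesc. So (ShipID, ProdID, WhID)⁺ = {ShipID, WCity, PDesc, ProdID, WhID, Qty}.
This closure contains every attribute of R1, so R1 ∩ R2 → R1. The join is lossless.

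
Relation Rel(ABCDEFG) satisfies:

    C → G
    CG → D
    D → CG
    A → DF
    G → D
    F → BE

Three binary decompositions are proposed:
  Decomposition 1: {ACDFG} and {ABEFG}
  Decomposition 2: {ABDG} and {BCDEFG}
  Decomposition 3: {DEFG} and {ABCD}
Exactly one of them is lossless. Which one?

Decomposition 1: common = {AFG}, closure = {ABCDEFG} → lossless.
Decomposition 2: common = {BDG}, closure = {BCDG} → lossy.
Decomposition 3: common = {D}, closure = {CDG} → lossy.

Decomposition 1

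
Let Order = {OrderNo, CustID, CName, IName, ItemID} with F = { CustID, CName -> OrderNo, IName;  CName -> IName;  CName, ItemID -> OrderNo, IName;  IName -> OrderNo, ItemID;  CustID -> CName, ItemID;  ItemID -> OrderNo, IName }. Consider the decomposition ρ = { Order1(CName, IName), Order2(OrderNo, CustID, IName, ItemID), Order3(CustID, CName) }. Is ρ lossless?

Chase test. Columns are OrderNo, CustID, CName, IName, ItemID; row i has aⱼ where attribute j ∈ Orderi, else bᵢⱼ.
Initial tableau (one row per fragment):
  row 1: b11 b12 a3 a4 b15
  row 2: a1 a2 b23 a4 a5
  row 3: b31 a2 a3 b34 b35
Rows 1 and 3 agree on CName; apply CName→IName and equate their IName entries.
Rows 1 and 2 agree on IName; apply IName→OrderNo, ItemID and equate their OrderNo, ItemID entries.
Rows 1 and 3 agree on IName; apply IName→OrderNo, ItemID and equate their OrderNo, ItemID entries.
Rows 2 and 3 agree on CustID; apply CustID→CName, ItemID and equate their CName, ItemID entries.
Row 2 is now all distinguished symbols — the join is lossless.

Yes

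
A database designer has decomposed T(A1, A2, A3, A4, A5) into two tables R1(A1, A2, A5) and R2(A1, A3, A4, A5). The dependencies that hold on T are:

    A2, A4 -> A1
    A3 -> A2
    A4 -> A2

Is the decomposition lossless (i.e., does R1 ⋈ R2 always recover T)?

Common attributes: R1 ∩ R2 = {A1, A5}.
No dependency enlarges {A1, A5}, so (A1, A5)⁺ = {A1, A5}.
The closure contains neither all of R1 = {A1, A2, A5} nor all of R2 = {A1, A3, A4, A5}, so the common attributes are not a superkey of either fragment. The join is lossy.

No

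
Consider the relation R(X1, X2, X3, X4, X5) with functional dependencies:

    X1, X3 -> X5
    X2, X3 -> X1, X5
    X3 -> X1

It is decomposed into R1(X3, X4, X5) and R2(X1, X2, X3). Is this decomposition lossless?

No

Common attributes: R1 ∩ R2 = {X3}.
Closure of {X3}: X3 → X1 applies, adding X1; X1, X3 → X5 applies, adding X5. So (X3)⁺ = {X1, X3, X5}.
The closure contains neither all of R1 = {X3, X4, X5} nor all of R2 = {X1, X2, X3}, so the common attributes are not a superkey of either fragment. The join is lossy.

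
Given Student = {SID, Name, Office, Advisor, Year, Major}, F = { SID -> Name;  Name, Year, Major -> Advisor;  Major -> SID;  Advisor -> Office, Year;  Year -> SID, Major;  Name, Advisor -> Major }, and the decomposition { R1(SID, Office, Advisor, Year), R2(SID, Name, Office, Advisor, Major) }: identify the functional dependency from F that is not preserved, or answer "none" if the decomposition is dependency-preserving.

SID → Name lies within R2.
Name, Year, Major → Advisor: restricted closure across fragments reaches Advisor.
Major → SID lies within R2.
Advisor → Office, Year lies within R1.
Year → SID, Major: restricted closure across fragments reaches SID, Major.
Name, Advisor → Major lies within R2.
Every dependency is enforceable on the fragments, so the decomposition is dependency-preserving.

none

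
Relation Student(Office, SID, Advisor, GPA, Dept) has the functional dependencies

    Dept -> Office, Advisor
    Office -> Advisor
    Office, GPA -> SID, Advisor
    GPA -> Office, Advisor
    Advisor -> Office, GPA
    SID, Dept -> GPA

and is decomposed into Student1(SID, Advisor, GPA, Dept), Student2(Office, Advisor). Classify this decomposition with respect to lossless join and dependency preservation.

lossless and dependency-preserving

Lossless test: (Advisor)⁺ = {Office, SID, Advisor, GPA}, which contains all of one fragment — lossless.
Dependency preservation: Dept → Office, Advisor; Office, GPA → SID, Advisor; GPA → Office, Advisor; Advisor → Office, GPA are not contained in any single fragment, but the restricted closure of each left-hand side across the fragments still reaches the right-hand side; the remaining FDs each lie inside some fragment. All dependencies are preserved.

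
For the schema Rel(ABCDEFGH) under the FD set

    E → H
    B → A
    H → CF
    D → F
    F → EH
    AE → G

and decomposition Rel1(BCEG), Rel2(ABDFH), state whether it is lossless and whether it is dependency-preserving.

lossy and not dependency-preserving

Lossless test: (B)⁺ = {AB}, which is a superkey of neither fragment — lossy.
Dependency preservation: the restricted closure of {E} across the fragments never reaches {H}, so E → H cannot be enforced without a join — not preserved.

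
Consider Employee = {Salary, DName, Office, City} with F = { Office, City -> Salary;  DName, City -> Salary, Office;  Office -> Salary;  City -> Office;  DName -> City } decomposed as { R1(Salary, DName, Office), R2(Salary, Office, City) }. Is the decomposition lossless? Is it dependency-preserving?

Lossless test: (Salary, Office)⁺ = {Salary, Office}, which is a superkey of neither fragment — lossy.
Dependency preservation: the restricted closure of {DName} across the fragments never reaches {City}, so DName → City cannot be enforced without a join — not preserved.

lossy and not dependency-preserving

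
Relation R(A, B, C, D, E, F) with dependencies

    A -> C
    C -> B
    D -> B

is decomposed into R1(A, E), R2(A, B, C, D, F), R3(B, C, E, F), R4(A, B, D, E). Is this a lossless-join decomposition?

Chase test. Columns are A, B, C, D, E, F; row i has aⱼ where attribute j ∈ Ri, else bᵢⱼ.
Initial tableau (one row per fragment):
  row 1: a1 b12 b13 b14 a5 b16
  row 2: a1 a2 a3 a4 b25 a6
  row 3: b31 a2 a3 b34 a5 a6
  row 4: a1 a2 b43 a4 a5 b46
Rows 1 and 2 agree on A; apply A→C and equate their C entries.
Rows 1 and 4 agree on A; apply A→C and equate their C entries.
Rows 1 and 2 agree on C; apply C→B and equate their B entries.
No row becomes fully distinguished — the join is lossy.

No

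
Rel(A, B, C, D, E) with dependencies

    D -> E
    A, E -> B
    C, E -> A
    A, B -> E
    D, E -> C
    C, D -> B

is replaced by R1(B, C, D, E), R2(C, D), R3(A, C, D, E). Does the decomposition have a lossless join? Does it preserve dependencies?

lossless but not dependency-preserving

Lossless test (chase): Rows 1 and 2 agree on D; apply D→E and equate their E entries. Rows 1 and 2 agree on C, E; apply C, E→A and equate their A entries. Rows 1 and 3 agree on C, E; apply C, E→A and equate their A entries. Rows 1 and 2 agree on C, D; apply C, D→B and equate their B entries. Rows 1 and 3 agree on C, D; apply C, D→B and equate their B entries. Row 1 is now all distinguished symbols — the join is lossless.
Dependency preservation: the restricted closure of {A, E} across the fragments never reaches {B}, so A, E → B cannot be enforced without a join — not preserved.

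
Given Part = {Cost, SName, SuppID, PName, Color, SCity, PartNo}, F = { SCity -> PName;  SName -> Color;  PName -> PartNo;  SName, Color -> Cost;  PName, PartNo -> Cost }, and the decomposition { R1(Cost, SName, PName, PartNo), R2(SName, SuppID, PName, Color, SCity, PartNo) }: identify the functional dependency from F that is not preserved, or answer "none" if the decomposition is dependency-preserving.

none

SCity → PName lies within R2.
SName → Color lies within R2.
PName → PartNo lies within R1.
SName, Color → Cost: restricted closure across fragments reaches Cost.
PName, PartNo → Cost lies within R1.
Every dependency is enforceable on the fragments, so the decomposition is dependency-preserving.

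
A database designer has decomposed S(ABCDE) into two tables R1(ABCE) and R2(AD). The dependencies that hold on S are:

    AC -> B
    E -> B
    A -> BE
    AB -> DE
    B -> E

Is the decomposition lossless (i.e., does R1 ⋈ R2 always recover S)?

Yes

Common attributes: R1 ∩ R2 = {A}.
Closure of {A}: A → BE applies, adding BE; AB → DE applies, adding D. So (A)⁺ = {ABDE}.
This closure contains every attribute of R2, so R1 ∩ R2 → R2. The join is lossless.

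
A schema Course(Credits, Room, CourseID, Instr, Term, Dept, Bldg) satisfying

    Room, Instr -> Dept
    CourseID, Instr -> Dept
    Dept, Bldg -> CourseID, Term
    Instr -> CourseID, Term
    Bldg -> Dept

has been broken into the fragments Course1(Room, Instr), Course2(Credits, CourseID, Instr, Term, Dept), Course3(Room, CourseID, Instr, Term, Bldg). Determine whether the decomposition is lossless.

No

Chase test. Columns are Credits, Room, CourseID, Instr, Term, Dept, Bldg; row i has aⱼ where attribute j ∈ Coursei, else bᵢⱼ.
Initial tableau (one row per fragment):
  row 1: b11 a2 b13 a4 b15 b16 b17
  row 2: a1 b22 a3 a4 a5 a6 b27
  row 3: b31 a2 a3 a4 a5 b36 a7
Rows 1 and 3 agree on Room, Instr; apply Room, Instr→Dept and equate their Dept entries.
Rows 2 and 3 agree on CourseID, Instr; apply CourseID, Instr→Dept and equate their Dept entries.
Rows 1 and 2 agree on Instr; apply Instr→CourseID, Term and equate their CourseID, Term entries.
No row becomes fully distinguished — the join is lossy.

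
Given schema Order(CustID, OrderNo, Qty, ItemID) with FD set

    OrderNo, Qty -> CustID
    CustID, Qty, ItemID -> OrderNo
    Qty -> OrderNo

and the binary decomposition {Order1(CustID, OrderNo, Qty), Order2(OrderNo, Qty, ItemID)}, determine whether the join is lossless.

Yes

Common attributes: Order1 ∩ Order2 = {OrderNo, Qty}.
Closure of {OrderNo, Qty}: OrderNo, Qty → CustID applies, adding CustID. So (OrderNo, Qty)⁺ = {CustID, OrderNo, Qty}.
This closure contains every attribute of Order1, so Order1 ∩ Order2 → Order1. The join is lossless.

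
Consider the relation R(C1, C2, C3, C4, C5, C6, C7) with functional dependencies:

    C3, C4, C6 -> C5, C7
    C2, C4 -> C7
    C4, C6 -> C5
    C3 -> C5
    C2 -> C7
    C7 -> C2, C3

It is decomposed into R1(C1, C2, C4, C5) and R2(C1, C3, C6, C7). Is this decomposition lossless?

Common attributes: R1 ∩ R2 = {C1}.
No dependency enlarges {C1}, so (C1)⁺ = {C1}.
The closure contains neither all of R1 = {C1, C2, C4, C5} nor all of R2 = {C1, C3, C6, C7}, so the common attributes are not a superkey of either fragment. The join is lossy.

No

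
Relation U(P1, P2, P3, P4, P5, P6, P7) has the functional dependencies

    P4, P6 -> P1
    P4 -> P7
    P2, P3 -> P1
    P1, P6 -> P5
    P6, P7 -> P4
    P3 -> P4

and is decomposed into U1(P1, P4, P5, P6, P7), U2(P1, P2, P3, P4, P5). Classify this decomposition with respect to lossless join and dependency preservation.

lossy but dependency-preserving

Lossless test: (P1, P4, P5)⁺ = {P1, P4, P5, P7}, which is a superkey of neither fragment — lossy.
Dependency preservation: every FD's attributes lie within a single fragment, so each can be enforced locally — preserved.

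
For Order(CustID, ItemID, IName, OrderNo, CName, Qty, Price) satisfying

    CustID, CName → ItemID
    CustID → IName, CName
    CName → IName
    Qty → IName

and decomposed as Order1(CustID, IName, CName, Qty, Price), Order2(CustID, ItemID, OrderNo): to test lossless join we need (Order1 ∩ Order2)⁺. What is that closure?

Order1 ∩ Order2 = {CustID}.
CustID → IName, CName applies, adding IName, CName
CustID, CName → ItemID applies, adding ItemID
Closure: {CustID, ItemID, IName, CName}.

CustID, ItemID, IName, CName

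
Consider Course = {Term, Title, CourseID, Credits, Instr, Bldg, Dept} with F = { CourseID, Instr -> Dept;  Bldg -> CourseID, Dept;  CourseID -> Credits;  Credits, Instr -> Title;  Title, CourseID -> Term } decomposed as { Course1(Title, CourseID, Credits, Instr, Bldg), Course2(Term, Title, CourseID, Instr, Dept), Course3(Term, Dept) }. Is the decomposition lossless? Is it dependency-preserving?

Lossless test (chase): Rows 1 and 2 agree on CourseID, Instr; apply CourseID, Instr→Dept and equate their Dept entries. Rows 1 and 2 agree on CourseID; apply CourseID→Credits and equate their Credits entries. Rows 1 and 2 agree on Title, CourseID; apply Title, CourseID→Term and equate their Term entries. Row 1 is now all distinguished symbols — the join is lossless.
Dependency preservation: the restricted closure of {Bldg} across the fragments never reaches {CourseID, Dept}, so Bldg → CourseID, Dept cannot be enforced without a join — not preserved.

lossless but not dependency-preserving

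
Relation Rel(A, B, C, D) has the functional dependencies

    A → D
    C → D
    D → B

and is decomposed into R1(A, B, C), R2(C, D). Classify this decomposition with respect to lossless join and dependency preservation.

lossless but not dependency-preserving

Lossless test: (C)⁺ = {B, C, D}, which contains all of one fragment — lossless.
Dependency preservation: the restricted closure of {A} across the fragments never reaches {D}, so A → D cannot be enforced without a join — not preserved.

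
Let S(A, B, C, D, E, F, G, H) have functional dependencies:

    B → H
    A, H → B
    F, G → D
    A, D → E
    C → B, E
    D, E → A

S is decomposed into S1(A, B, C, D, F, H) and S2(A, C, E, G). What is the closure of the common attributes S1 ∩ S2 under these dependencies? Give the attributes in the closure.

S1 ∩ S2 = {A, C}.
C → B, E applies, adding B, E
B → H applies, adding H
Closure: {A, B, C, E, H}.

A, B, C, E, H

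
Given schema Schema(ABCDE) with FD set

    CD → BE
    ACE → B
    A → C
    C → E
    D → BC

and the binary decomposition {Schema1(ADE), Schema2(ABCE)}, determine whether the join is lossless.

Common attributes: Schema1 ∩ Schema2 = {AE}.
Closure of {AE}: A → C applies, adding C; ACE → B applies, adding B. So (AE)⁺ = {ABCE}.
This closure contains every attribute of Schema2, so Schema1 ∩ Schema2 → Schema2. The join is lossless.

Yes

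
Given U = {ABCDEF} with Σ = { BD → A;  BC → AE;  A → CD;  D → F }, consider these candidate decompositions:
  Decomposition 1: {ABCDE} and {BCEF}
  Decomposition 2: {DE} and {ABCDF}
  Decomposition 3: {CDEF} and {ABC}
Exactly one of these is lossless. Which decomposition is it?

Decomposition 1: common = {BCE}, closure = {ABCDEF} → lossless.
Decomposition 2: common = {D}, closure = {DF} → lossy.
Decomposition 3: common = {C}, closure = {C} → lossy.

Decomposition 1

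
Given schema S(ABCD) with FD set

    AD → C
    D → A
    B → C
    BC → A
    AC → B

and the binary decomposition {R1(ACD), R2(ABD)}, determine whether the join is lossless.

Common attributes: R1 ∩ R2 = {AD}.
Closure of {AD}: AD → C applies, adding C; AC → B applies, adding B. So (AD)⁺ = {ABCD}.
This closure contains every attribute of R1, so R1 ∩ R2 → R1. The join is lossless.

Yes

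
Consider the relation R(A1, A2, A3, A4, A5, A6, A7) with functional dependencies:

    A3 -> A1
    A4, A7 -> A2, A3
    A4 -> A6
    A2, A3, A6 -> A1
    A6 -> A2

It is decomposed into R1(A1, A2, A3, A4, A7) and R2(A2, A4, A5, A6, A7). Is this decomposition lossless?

Common attributes: R1 ∩ R2 = {A2, A4, A7}.
Closure of {A2, A4, A7}: A4, A7 → A2, A3 applies, adding A3; A4 → A6 applies, adding A6; A2, A3, A6 → A1 applies, adding A1. So (A2, A4, A7)⁺ = {A1, A2, A3, A4, A6, A7}.
This closure contains every attribute of R1, so R1 ∩ R2 → R1. The join is lossless.

Yes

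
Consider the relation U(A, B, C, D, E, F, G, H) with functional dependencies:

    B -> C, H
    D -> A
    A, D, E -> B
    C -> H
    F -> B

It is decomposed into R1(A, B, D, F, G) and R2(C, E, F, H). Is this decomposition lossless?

No

Common attributes: R1 ∩ R2 = {F}.
Closure of {F}: F → B applies, adding B; B → C, H applies, adding C, H. So (F)⁺ = {B, C, F, H}.
The closure contains neither all of R1 = {A, B, D, F, G} nor all of R2 = {C, E, F, H}, so the common attributes are not a superkey of either fragment. The join is lossy.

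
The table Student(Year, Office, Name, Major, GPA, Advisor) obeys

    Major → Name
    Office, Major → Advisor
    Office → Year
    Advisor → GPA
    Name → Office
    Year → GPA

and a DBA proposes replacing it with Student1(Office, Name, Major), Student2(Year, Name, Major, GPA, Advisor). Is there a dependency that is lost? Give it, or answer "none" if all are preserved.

Check Office → Year: no single fragment contains all of {Year, Office}, and the restricted closure of {Office} across the fragments never reaches {Year}.
Major → Name is preserved.
Office, Major → Advisor is preserved.
Advisor → GPA is preserved.
Name → Office is preserved.
Year → GPA is preserved.

Office → Year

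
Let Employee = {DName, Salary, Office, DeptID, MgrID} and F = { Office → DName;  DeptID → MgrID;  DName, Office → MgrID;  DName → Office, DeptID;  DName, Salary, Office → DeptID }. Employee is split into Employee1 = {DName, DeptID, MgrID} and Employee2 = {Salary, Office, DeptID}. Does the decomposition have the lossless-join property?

No

Common attributes: Employee1 ∩ Employee2 = {DeptID}.
Closure of {DeptID}: DeptID → MgrID applies, adding MgrID. So (DeptID)⁺ = {DeptID, MgrID}.
The closure contains neither all of Employee1 = {DName, DeptID, MgrID} nor all of Employee2 = {Salary, Office, DeptID}, so the common attributes are not a superkey of either fragment. The join is lossy.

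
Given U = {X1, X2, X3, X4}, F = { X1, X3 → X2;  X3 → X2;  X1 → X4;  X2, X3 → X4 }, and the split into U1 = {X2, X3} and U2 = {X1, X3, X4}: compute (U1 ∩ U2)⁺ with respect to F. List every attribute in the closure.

U1 ∩ U2 = {X3}.
X3 → X2 applies, adding X2
X2, X3 → X4 applies, adding X4
Closure: {X2, X3, X4}.

X2, X3, X4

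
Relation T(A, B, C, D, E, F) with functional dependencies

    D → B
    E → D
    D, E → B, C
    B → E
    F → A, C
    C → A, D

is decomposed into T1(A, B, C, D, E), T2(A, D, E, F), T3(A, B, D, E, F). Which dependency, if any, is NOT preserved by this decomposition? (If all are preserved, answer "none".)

D → B lies within T1.
E → D lies within T1.
D, E → B, C lies within T1.
B → E lies within T1.
F → A, C: restricted closure across fragments reaches A, C.
C → A, D lies within T1.
Every dependency is enforceable on the fragments, so the decomposition is dependency-preserving.

none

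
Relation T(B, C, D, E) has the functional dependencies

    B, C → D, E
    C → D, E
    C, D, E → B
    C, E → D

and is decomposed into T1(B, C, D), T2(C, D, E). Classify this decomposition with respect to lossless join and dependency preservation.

lossless and dependency-preserving

Lossless test: (C, D)⁺ = {B, C, D, E}, which contains all of one fragment — lossless.
Dependency preservation: B, C → D, E; C, D, E → B are not contained in any single fragment, but the restricted closure of each left-hand side across the fragments still reaches the right-hand side; the remaining FDs each lie inside some fragment. All dependencies are preserved.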